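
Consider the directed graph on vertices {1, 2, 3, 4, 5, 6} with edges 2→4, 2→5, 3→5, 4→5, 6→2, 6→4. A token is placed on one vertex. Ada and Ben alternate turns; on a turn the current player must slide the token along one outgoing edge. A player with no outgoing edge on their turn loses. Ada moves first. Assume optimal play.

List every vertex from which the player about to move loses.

Classify positions by backward induction: terminal positions (no move available) are L. From any other position, the mover wins iff some move reaches an L.
Every edge goes from a vertex to one that appears earlier in the order 1, 5, 4, 2, 3, 6, so processing vertices in that order labels each vertex after all of its successors.
1: no outgoing edge → L
5: no outgoing edge → L
4: can move to 5, which is L ⇒ W
2: can move to 5, which is L ⇒ W
3: can move to 5, which is L ⇒ W
6: moves to 2(W), 4(W); every one is W ⇒ L
Reading off the rows marked L gives the requested list; there are 3 such vertices.

1, 5, 6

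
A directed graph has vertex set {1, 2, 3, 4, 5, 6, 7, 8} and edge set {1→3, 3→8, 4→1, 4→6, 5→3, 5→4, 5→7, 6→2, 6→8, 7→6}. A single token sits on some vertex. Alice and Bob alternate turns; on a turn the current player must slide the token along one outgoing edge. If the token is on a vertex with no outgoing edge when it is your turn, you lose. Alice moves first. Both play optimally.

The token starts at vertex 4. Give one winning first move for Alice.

Move to 1.

Classify positions by backward induction: terminal positions (no move available) are L. From any other position, the mover wins iff some move reaches an L.
Every edge goes from a vertex to one that appears earlier in the order 2, 8, 3, 1, 6, 4, 7, 5, so processing vertices in that order labels each vertex after all of its successors.
2: no outgoing edge → L
8: no outgoing edge → L
3: can move to 8, which is L ⇒ W
1: the only move is to 3(W), a W ⇒ L
6: can move to 8, which is L ⇒ W
4: can move to 1, which is L ⇒ W
7: the only move is to 6(W), a W ⇒ L
5: can move to 7, which is L ⇒ W
From 4, the L positions reachable in one move are: 1.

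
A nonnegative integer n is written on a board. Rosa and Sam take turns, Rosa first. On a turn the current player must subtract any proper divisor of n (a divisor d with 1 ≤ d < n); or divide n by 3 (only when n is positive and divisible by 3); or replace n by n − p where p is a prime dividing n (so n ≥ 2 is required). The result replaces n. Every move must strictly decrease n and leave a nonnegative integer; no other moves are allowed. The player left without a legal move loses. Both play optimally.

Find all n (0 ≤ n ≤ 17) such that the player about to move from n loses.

Classify positions by backward induction: terminal positions (no move available) are L. From any other position, the mover wins iff some move reaches an L.
n=0: no move → L
n=1: no move → L
n=2: can move to 0, which is L ⇒ W
n=3: can move to 0, which is L ⇒ W
n=4: moves to 2(W), 3(W); every one is W ⇒ L
n=5: can move to 0, which is L ⇒ W
n=6: can move to 4, which is L ⇒ W
n=7: can move to 0, which is L ⇒ W
n=8: can move to 4, which is L ⇒ W
n=9: moves to 3(W), 6(W), 8(W); every one is W ⇒ L
n=10: can move to 9, which is L ⇒ W
n=11: can move to 0, which is L ⇒ W
n=12: can move to 4, which is L ⇒ W
n=13: can move to 0, which is L ⇒ W
n=14: moves to 7(W), 12(W), 13(W); every one is W ⇒ L
n=15: can move to 14, which is L ⇒ W
n=16: can move to 14, which is L ⇒ W
n=17: can move to 0, which is L ⇒ W
The losing starting values of n are exactly the entries labelled L in this table (5 of them).

0, 1, 4, 9, 14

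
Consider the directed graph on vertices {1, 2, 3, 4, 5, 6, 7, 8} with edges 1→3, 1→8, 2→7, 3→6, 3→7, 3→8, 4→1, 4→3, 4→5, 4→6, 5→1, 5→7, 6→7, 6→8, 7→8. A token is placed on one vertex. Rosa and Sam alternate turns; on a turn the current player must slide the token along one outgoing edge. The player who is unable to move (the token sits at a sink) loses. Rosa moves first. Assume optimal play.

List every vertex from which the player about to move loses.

2, 5, 8

Use the standard recursion: the mover loses at a terminal position; elsewhere, the mover wins exactly when some move hands the opponent an L position.
Every edge goes from a vertex to one that appears earlier in the order 8, 7, 6, 3, 1, 2, 5, 4, so processing vertices in that order labels each vertex after all of its successors.
8: no outgoing edge → L
7: reaches L-position 8 → W
6: reaches L-position 8 → W
3: reaches L-position 8 → W
1: reaches L-position 8 → W
2: only reaches 7(W), which is W → L
5: only reaches 1(W), 7(W), all W → L
4: reaches L-position 5 → W
The losing starting vertices are exactly the entries labelled L in this table (3 of them).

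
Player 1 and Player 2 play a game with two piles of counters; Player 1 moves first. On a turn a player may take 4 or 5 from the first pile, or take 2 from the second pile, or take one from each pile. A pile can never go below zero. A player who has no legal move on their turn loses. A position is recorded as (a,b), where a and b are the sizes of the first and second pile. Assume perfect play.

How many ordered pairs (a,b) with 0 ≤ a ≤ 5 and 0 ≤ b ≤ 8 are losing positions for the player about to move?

Use the standard recursion: the mover loses at a terminal position; elsewhere, the mover wins exactly when some move hands the opponent an L position.
Every move lowers a or b (never raises either), so fill the grid row by row in increasing a, and left to right within a row: each cell's successors are then already labelled.
      b=0  b=1  b=2  b=3  b=4  b=5  b=6  b=7  b=8
a=0:    L    L    W    W    L    L    W    W    L
a=1:    L    W    W    L    L    W    W    L    L
a=2:    L    W    W    L    W    W    L    L    W
a=3:    L    W    W    L    W    W    L    W    W
a=4:    W    W    L    L    W    W    L    W    W
a=5:    W    W    L    W    W    W    L    W    W
Cells with no legal move (terminal, hence L): (0,0), (0,1), (1,0), (2,0), (3,0).
The remaining L cells, each justified by listing all of its moves:
(0,4): only reaches (0,2)(W), which is W → L
(0,5): only reaches (0,3)(W), which is W → L
(0,8): only reaches (0,6)(W), which is W → L
(1,3): only reaches (1,1)(W), (0,2)(W), all W → L
(1,4): only reaches (1,2)(W), (0,3)(W), all W → L
(1,7): only reaches (1,5)(W), (0,6)(W), all W → L
(1,8): only reaches (1,6)(W), (0,7)(W), all W → L
(2,3): only reaches (2,1)(W), (1,2)(W), all W → L
(2,6): only reaches (2,4)(W), (1,5)(W), all W → L
(2,7): only reaches (2,5)(W), (1,6)(W), all W → L
(3,3): only reaches (3,1)(W), (2,2)(W), all W → L
(3,6): only reaches (3,4)(W), (2,5)(W), all W → L
(4,2): only reaches (0,2)(W), (4,0)(W), (3,1)(W), all W → L
(4,3): only reaches (0,3)(W), (4,1)(W), (3,2)(W), all W → L
(4,6): only reaches (0,6)(W), (4,4)(W), (3,5)(W), all W → L
(5,2): only reaches (1,2)(W), (0,2)(W), (5,0)(W), (4,1)(W), all W → L
(5,6): only reaches (1,6)(W), (0,6)(W), (5,4)(W), (4,5)(W), all W → L
Every other cell has at least one move into one of the L cells above, so it is W.
L cells per row: a=0: 5, a=1: 5, a=2: 4, a=3: 3, a=4: 3, a=5: 2; total 22.

22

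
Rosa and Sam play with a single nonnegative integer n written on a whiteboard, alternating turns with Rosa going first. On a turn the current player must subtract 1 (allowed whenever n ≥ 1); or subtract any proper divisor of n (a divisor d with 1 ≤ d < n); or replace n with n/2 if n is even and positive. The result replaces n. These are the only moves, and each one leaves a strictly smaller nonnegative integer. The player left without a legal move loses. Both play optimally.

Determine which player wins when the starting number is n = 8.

Work bottom-up. With no move the player to move loses. Otherwise the position is W if at least one move leads to an L position for the opponent, and L if every move leads to a W.
n=0: no move → L
n=1: can move to 0, which is L ⇒ W
n=2: the only move is to 1(W), a W ⇒ L
n=3: can move to 2, which is L ⇒ W
n=4: can move to 2, which is L ⇒ W
n=5: the only move is to 4(W), a W ⇒ L
n=6: can move to 5, which is L ⇒ W
n=7: the only move is to 6(W), a W ⇒ L
n=8: can move to 7, which is L ⇒ W
From 8 Rosa can move to 7, reaching an L position.

Rosa wins.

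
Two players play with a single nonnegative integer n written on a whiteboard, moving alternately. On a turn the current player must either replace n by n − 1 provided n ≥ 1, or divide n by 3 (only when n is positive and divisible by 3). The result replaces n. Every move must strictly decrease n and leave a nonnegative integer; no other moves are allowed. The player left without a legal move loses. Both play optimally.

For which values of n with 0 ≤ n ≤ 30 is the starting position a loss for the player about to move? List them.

Compute win/loss labels from the base case upward. A position with no move is L. Any other position is W if it can reach an L in one move, else L.
n=0: no move → L
n=1: can move to 0, which is L ⇒ W
n=2: the only move is to 1(W), a W ⇒ L
n=3: can move to 2, which is L ⇒ W
n=4: the only move is to 3(W), a W ⇒ L
n=5: can move to 4, which is L ⇒ W
n=6: can move to 2, which is L ⇒ W
n=7: the only move is to 6(W), a W ⇒ L
n=8: can move to 7, which is L ⇒ W
n=9: moves to 3(W), 8(W); every one is W ⇒ L
n=10: can move to 9, which is L ⇒ W
n=11: the only move is to 10(W), a W ⇒ L
n=12: can move to 4, which is L ⇒ W
n=13: the only move is to 12(W), a W ⇒ L
n=14: can move to 13, which is L ⇒ W
n=15: moves to 5(W), 14(W); every one is W ⇒ L
n=16: can move to 15, which is L ⇒ W
n=17: the only move is to 16(W), a W ⇒ L
n=18: can move to 17, which is L ⇒ W
n=19: the only move is to 18(W), a W ⇒ L
n=20: can move to 19, which is L ⇒ W
n=21: can move to 7, which is L ⇒ W
n=22: the only move is to 21(W), a W ⇒ L
n=23: can move to 22, which is L ⇒ W
n=24: moves to 8(W), 23(W); every one is W ⇒ L
n=25: can move to 24, which is L ⇒ W
n=26: the only move is to 25(W), a W ⇒ L
n=27: can move to 9, which is L ⇒ W
n=28: the only move is to 27(W), a W ⇒ L
n=29: can move to 28, which is L ⇒ W
n=30: moves to 10(W), 29(W); every one is W ⇒ L
The losing starting values of n are exactly the entries labelled L in this table (15 of them).

0, 2, 4, 7, 9, 11, 13, 15, 17, 19, 22, 24, 26, 28, 30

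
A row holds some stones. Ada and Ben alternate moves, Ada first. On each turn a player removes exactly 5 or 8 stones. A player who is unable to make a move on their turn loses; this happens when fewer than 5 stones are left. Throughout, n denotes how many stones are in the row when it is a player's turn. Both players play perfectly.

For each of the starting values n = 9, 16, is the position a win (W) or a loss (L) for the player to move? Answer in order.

9: W, 16: L

Work bottom-up. With no move the player to move loses. Otherwise the position is W if at least one move leads to an L position for the opponent, and L if every move leads to a W.
n=0: no move → L
n=1: no move → L
n=2: no move → L
n=3: no move → L
n=4: no move → L
n=5: →0(L), so W
n=6: →1(L), so W
n=7: →2(L), so W
n=8: →3(L), so W
n=9: →4(L), so W
n=10: →2(L), so W
n=11: →3(L), so W
n=12: →4(L), so W
n=13: →8(W), 5(W) — all W, so L
n=14: →9(W), 6(W) — all W, so L
n=15: →10(W), 7(W) — all W, so L
n=16: →11(W), 8(W) — all W, so L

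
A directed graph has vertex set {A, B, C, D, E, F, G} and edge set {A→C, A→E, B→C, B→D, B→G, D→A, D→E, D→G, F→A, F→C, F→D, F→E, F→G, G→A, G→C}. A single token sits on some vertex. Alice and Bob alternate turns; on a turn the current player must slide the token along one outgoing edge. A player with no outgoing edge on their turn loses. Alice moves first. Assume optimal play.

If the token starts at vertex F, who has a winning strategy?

Use the standard recursion: the mover loses at a terminal position; elsewhere, the mover wins exactly when some move hands the opponent an L position.
Every edge goes from a vertex to one that appears earlier in the order E, C, A, G, D, F, B, so processing vertices in that order labels each vertex after all of its successors.
E: no outgoing edge → L
C: no outgoing edge → L
A: can move to C, which is L ⇒ W
G: can move to C, which is L ⇒ W
D: can move to E, which is L ⇒ W
F: can move to C, which is L ⇒ W
B: can move to C, which is L ⇒ W
The starting position F is W: Alice should move to C, handing over an L position.

Alice wins.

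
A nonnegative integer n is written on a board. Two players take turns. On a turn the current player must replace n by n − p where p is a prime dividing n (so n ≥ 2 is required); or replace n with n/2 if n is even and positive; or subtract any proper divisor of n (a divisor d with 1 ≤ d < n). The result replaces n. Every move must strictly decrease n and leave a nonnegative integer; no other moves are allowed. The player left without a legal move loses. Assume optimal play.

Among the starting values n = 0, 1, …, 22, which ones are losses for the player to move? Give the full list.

Classify positions by backward induction: terminal positions (no move available) are L. From any other position, the mover wins iff some move reaches an L.
n=0: no move → L
n=1: no move → L
n=2: can move to 0, which is L ⇒ W
n=3: can move to 0, which is L ⇒ W
n=4: moves to 2(W), 3(W); every one is W ⇒ L
n=5: can move to 0, which is L ⇒ W
n=6: can move to 4, which is L ⇒ W
n=7: can move to 0, which is L ⇒ W
n=8: can move to 4, which is L ⇒ W
n=9: moves to 6(W), 8(W); every one is W ⇒ L
n=10: can move to 9, which is L ⇒ W
n=11: can move to 0, which is L ⇒ W
n=12: can move to 9, which is L ⇒ W
n=13: can move to 0, which is L ⇒ W
n=14: moves to 7(W), 12(W), 13(W); every one is W ⇒ L
n=15: can move to 14, which is L ⇒ W
n=16: can move to 14, which is L ⇒ W
n=17: can move to 0, which is L ⇒ W
n=18: can move to 9, which is L ⇒ W
n=19: can move to 0, which is L ⇒ W
n=20: moves to 10(W), 15(W), 16(W), 18(W), 19(W); every one is W ⇒ L
n=21: can move to 14, which is L ⇒ W
n=22: can move to 20, which is L ⇒ W
The losing starting values of n are exactly the entries labelled L in this table (6 of them).

0, 1, 4, 9, 14, 20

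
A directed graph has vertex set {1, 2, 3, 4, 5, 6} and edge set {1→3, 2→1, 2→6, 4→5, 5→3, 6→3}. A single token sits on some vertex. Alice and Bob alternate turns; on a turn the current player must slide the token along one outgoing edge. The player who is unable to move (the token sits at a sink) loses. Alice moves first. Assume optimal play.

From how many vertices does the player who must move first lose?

3

Work bottom-up. With no move the player to move loses. Otherwise the position is W if at least one move leads to an L position for the opponent, and L if every move leads to a W.
Every edge goes from a vertex to one that appears earlier in the order 3, 5, 1, 4, 6, 2, so processing vertices in that order labels each vertex after all of its successors.
3: no outgoing edge → L
5: can move to 3, which is L ⇒ W
1: can move to 3, which is L ⇒ W
4: the only move is to 5(W), a W ⇒ L
6: can move to 3, which is L ⇒ W
2: moves to 6(W), 1(W); every one is W ⇒ L
The L vertices are 2, 3, 4; that is 3 in all.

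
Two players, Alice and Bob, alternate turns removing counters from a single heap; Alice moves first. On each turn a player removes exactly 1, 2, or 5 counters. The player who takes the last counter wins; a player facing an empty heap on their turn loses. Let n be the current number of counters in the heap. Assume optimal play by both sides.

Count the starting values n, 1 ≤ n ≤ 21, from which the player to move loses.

7

Label each position W (a win for the player to move) or L (a loss). A position with no legal move is L; any other position is W exactly when some move reaches an L, and L when every move reaches a W.
n=0: no move → L
n=1: W (go to 0, an L position)
n=2: W (go to 0, an L position)
n=3: L (options 2(W), 1(W) are all W)
n=4: W (go to 3, an L position)
n=5: W (go to 3, an L position)
n=6: L (options 5(W), 4(W), 1(W) are all W)
n=7: W (go to 6, an L position)
n=8: W (go to 6, an L position)
n=9: L (options 8(W), 7(W), 4(W) are all W)
n=10: W (go to 9, an L position)
n=11: W (go to 9, an L position)
n=12: L (options 11(W), 10(W), 7(W) are all W)
n=13: W (go to 12, an L position)
n=14: W (go to 12, an L position)
n=15: L (options 14(W), 13(W), 10(W) are all W)
n=16: W (go to 15, an L position)
n=17: W (go to 15, an L position)
n=18: L (options 17(W), 16(W), 13(W) are all W)
n=19: W (go to 18, an L position)
n=20: W (go to 18, an L position)
n=21: L (options 20(W), 19(W), 16(W) are all W)
L entries with 1 ≤ n ≤ 21 (n=0 is outside the asked range and is not counted): n = 3, 6, 9, 12, 15, 18, 21; that makes 7.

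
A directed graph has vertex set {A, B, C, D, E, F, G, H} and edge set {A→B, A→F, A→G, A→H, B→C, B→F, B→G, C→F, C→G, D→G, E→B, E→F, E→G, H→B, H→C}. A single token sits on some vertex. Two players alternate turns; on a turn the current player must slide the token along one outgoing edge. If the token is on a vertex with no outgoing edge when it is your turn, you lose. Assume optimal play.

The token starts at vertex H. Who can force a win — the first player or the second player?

Label each position W (a win for the player to move) or L (a loss). A position with no legal move is L; any other position is W exactly when some move reaches an L, and L when every move reaches a W.
Every edge goes from a vertex to one that appears earlier in the order F, G, C, B, H, A, D, E, so processing vertices in that order labels each vertex after all of its successors.
F: no outgoing edge → L
G: no outgoing edge → L
C: can move to G, which is L ⇒ W
B: can move to G, which is L ⇒ W
H: moves to B(W), C(W); every one is W ⇒ L
A: can move to H, which is L ⇒ W
D: can move to G, which is L ⇒ W
E: can move to G, which is L ⇒ W
Every move from H reaches a W position, so the mover loses.

The second player wins.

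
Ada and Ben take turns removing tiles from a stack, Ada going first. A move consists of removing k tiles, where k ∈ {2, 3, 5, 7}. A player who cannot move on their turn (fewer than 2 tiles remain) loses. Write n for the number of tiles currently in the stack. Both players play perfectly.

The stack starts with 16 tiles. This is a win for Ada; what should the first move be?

Remove 7, leaving 9.

Positions with no move are L. A position that does have a move is losing for the player to move precisely when every available move leads to a winning position for the opponent. Fill in the labels:
n=0: no move → L
n=1: no move → L
n=2: reaches L-position 0 → W
n=3: reaches L-position 1 → W
n=4: reaches L-position 1 → W
n=5: reaches L-position 0 → W
n=6: reaches L-position 1 → W
n=7: reaches L-position 0 → W
n=8: reaches L-position 1 → W
n=9: only reaches 7(W), 6(W), 4(W), 2(W), all W → L
n=10: only reaches 8(W), 7(W), 5(W), 3(W), all W → L
n=11: reaches L-position 9 → W
n=12: reaches L-position 10 → W
n=13: reaches L-position 10 → W
n=14: reaches L-position 9 → W
n=15: reaches L-position 10 → W
n=16: reaches L-position 9 → W
From 16, the L positions reachable in one move are: 9.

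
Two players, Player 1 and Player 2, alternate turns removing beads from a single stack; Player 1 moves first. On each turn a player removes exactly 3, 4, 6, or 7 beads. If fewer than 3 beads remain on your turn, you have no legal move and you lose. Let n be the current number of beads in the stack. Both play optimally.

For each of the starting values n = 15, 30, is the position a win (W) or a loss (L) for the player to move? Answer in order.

15: W, 30: L

Classify positions by backward induction: terminal positions (no move available) are L. From any other position, the mover wins iff some move reaches an L.
n=0: no move → L
n=1: no move → L
n=2: no move → L
n=3: →0(L), so W
n=4: →1(L), so W
n=5: →2(L), so W
n=6: →2(L), so W
n=7: →1(L), so W
n=8: →2(L), so W
n=9: →2(L), so W
n=10: →7(W), 6(W), 4(W), 3(W) — all W, so L
n=11: →8(W), 7(W), 5(W), 4(W) — all W, so L
n=12: →9(W), 8(W), 6(W), 5(W) — all W, so L
n=13: →10(L), so W
n=14: →11(L), so W
n=15: →12(L), so W
n=16: →12(L), so W
n=17: →11(L), so W
n=18: →12(L), so W
n=19: →12(L), so W
n=20: →17(W), 16(W), 14(W), 13(W) — all W, so L
n=21: →18(W), 17(W), 15(W), 14(W) — all W, so L
n=22: →19(W), 18(W), 16(W), 15(W) — all W, so L
n=23: →20(L), so W
n=24: →21(L), so W
n=25: →22(L), so W
n=26: →22(L), so W
n=27: →21(L), so W
n=28: →22(L), so W
n=29: →22(L), so W
n=30: →27(W), 26(W), 24(W), 23(W) — all W, so L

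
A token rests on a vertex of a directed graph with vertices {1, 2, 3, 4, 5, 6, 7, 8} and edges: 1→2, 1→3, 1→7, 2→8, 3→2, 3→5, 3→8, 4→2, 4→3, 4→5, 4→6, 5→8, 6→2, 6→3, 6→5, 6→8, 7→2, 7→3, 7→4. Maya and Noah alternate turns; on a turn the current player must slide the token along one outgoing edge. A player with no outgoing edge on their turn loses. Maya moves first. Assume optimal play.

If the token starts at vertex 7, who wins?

Maya wins.

Use the standard recursion: the mover loses at a terminal position; elsewhere, the mover wins exactly when some move hands the opponent an L position.
Every edge goes from a vertex to one that appears earlier in the order 8, 2, 5, 3, 6, 4, 7, 1, so processing vertices in that order labels each vertex after all of its successors.
8: no outgoing edge → L
2: →8(L), so W
5: →8(L), so W
3: →8(L), so W
6: →8(L), so W
4: →6(W), 3(W), 5(W), 2(W) — all W, so L
7: →4(L), so W
1: →7(W), 3(W), 2(W) — all W, so L
From 7 Maya can move to 4, reaching an L position.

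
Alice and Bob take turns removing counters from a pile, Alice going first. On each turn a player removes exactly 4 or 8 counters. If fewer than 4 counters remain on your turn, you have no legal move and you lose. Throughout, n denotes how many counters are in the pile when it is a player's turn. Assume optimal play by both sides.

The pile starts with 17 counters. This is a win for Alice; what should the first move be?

Remove 4, leaving 13.

Use the standard recursion: the mover loses at a terminal position; elsewhere, the mover wins exactly when some move hands the opponent an L position.
n=0: no move → L
n=1: no move → L
n=2: no move → L
n=3: no move → L
n=4: W (go to 0, an L position)
n=5: W (go to 1, an L position)
n=6: W (go to 2, an L position)
n=7: W (go to 3, an L position)
n=8: W (go to 0, an L position)
n=9: W (go to 1, an L position)
n=10: W (go to 2, an L position)
n=11: W (go to 3, an L position)
n=12: L (options 8(W), 4(W) are all W)
n=13: L (options 9(W), 5(W) are all W)
n=14: L (options 10(W), 6(W) are all W)
n=15: L (options 11(W), 7(W) are all W)
n=16: W (go to 12, an L position)
n=17: W (go to 13, an L position)
From 17, the L positions reachable in one move are: 13.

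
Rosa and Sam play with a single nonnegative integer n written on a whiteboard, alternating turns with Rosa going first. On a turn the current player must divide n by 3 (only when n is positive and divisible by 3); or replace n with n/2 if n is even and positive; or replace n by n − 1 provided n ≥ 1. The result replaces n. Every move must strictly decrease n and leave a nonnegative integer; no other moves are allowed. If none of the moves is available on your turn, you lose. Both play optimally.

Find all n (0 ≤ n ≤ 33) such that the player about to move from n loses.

Use the standard recursion: the mover loses at a terminal position; elsewhere, the mover wins exactly when some move hands the opponent an L position.
n=0: no move → L
n=1: W (go to 0, an L position)
n=2: L (sole option 1(W) is W)
n=3: W (go to 2, an L position)
n=4: W (go to 2, an L position)
n=5: L (sole option 4(W) is W)
n=6: W (go to 2, an L position)
n=7: L (sole option 6(W) is W)
n=8: W (go to 7, an L position)
n=9: L (options 3(W), 8(W) are all W)
n=10: W (go to 5, an L position)
n=11: L (sole option 10(W) is W)
n=12: W (go to 11, an L position)
n=13: L (sole option 12(W) is W)
n=14: W (go to 7, an L position)
n=15: W (go to 5, an L position)
n=16: L (options 8(W), 15(W) are all W)
n=17: W (go to 16, an L position)
n=18: W (go to 9, an L position)
n=19: L (sole option 18(W) is W)
n=20: W (go to 19, an L position)
n=21: W (go to 7, an L position)
n=22: W (go to 11, an L position)
n=23: L (sole option 22(W) is W)
n=24: W (go to 23, an L position)
n=25: L (sole option 24(W) is W)
n=26: W (go to 13, an L position)
n=27: W (go to 9, an L position)
n=28: L (options 14(W), 27(W) are all W)
n=29: W (go to 28, an L position)
n=30: L (options 10(W), 15(W), 29(W) are all W)
n=31: W (go to 30, an L position)
n=32: W (go to 16, an L position)
n=33: W (go to 11, an L position)
Reading off the rows marked L gives the requested list; there are 13 such values of n.

0, 2, 5, 7, 9, 11, 13, 16, 19, 23, 25, 28, 30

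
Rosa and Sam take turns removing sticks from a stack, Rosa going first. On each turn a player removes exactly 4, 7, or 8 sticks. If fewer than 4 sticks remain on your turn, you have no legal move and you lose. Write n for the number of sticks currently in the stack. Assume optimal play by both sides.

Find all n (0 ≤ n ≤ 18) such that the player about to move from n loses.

0, 1, 2, 3, 12, 13, 14, 15

Work bottom-up. With no move the player to move loses. Otherwise the position is W if at least one move leads to an L position for the opponent, and L if every move leads to a W.
n=0: no move → L
n=1: no move → L
n=2: no move → L
n=3: no move → L
n=4: can move to 0, which is L ⇒ W
n=5: can move to 1, which is L ⇒ W
n=6: can move to 2, which is L ⇒ W
n=7: can move to 3, which is L ⇒ W
n=8: can move to 1, which is L ⇒ W
n=9: can move to 2, which is L ⇒ W
n=10: can move to 3, which is L ⇒ W
n=11: can move to 3, which is L ⇒ W
n=12: moves to 8(W), 5(W), 4(W); every one is W ⇒ L
n=13: moves to 9(W), 6(W), 5(W); every one is W ⇒ L
n=14: moves to 10(W), 7(W), 6(W); every one is W ⇒ L
n=15: moves to 11(W), 8(W), 7(W); every one is W ⇒ L
n=16: can move to 12, which is L ⇒ W
n=17: can move to 13, which is L ⇒ W
n=18: can move to 14, which is L ⇒ W
The losing starting values of n are exactly the entries labelled L in this table (8 of them).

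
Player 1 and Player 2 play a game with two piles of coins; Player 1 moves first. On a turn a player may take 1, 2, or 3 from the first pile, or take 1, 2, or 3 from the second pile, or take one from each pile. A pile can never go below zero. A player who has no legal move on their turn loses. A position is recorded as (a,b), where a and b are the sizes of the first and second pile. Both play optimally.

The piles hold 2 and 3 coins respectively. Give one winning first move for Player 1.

Move to (2,1).

Work bottom-up. With no move the player to move loses. Otherwise the position is W if at least one move leads to an L position for the opponent, and L if every move leads to a W.
No move ever increases a pile, so every position that can arise here has a ≤ 2 and b ≤ 3; it is enough to label the cells with 0 ≤ a ≤ 2 and 0 ≤ b ≤ 3.
Every move lowers a or b (never raises either), so fill the grid row by row in increasing a, and left to right within a row: each cell's successors are then already labelled.
      b=0  b=1  b=2  b=3
a=0:    L    W    W    W
a=1:    W    W    L    W
a=2:    W    L    W    W
Cells with no legal move (terminal, hence L): (0,0).
The remaining L cells, each justified by listing all of its moves:
(1,2): L (options (0,2)(W), (1,1)(W), (1,0)(W), (0,1)(W) are all W)
(2,1): L (options (1,1)(W), (0,1)(W), (2,0)(W), (1,0)(W) are all W)
Every other cell has at least one move into one of the L cells above, so it is W.
From (2,3), the L positions reachable in one move are: (2,1), (1,2). Any move reaching one of these is winning.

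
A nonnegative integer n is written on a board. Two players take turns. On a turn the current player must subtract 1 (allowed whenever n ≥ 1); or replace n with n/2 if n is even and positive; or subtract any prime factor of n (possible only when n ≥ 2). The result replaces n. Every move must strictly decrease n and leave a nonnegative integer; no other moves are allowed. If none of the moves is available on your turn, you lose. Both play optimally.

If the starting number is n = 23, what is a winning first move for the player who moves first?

Label each position W (a win for the player to move) or L (a loss). A position with no legal move is L; any other position is W exactly when some move reaches an L, and L when every move reaches a W.
n=0: no move → L
n=1: reaches L-position 0 → W
n=2: reaches L-position 0 → W
n=3: reaches L-position 0 → W
n=4: only reaches 2(W), 3(W), all W → L
n=5: reaches L-position 0 → W
n=6: reaches L-position 4 → W
n=7: reaches L-position 0 → W
n=8: reaches L-position 4 → W
n=9: only reaches 6(W), 8(W), all W → L
n=10: reaches L-position 9 → W
n=11: reaches L-position 0 → W
n=12: reaches L-position 9 → W
n=13: reaches L-position 0 → W
n=14: only reaches 7(W), 12(W), 13(W), all W → L
n=15: reaches L-position 14 → W
n=16: reaches L-position 14 → W
n=17: reaches L-position 0 → W
n=18: reaches L-position 9 → W
n=19: reaches L-position 0 → W
n=20: only reaches 10(W), 15(W), 18(W), 19(W), all W → L
n=21: reaches L-position 14 → W
n=22: reaches L-position 20 → W
n=23: reaches L-position 0 → W
From 23, the L positions reachable in one move are: 0.

Move to 0.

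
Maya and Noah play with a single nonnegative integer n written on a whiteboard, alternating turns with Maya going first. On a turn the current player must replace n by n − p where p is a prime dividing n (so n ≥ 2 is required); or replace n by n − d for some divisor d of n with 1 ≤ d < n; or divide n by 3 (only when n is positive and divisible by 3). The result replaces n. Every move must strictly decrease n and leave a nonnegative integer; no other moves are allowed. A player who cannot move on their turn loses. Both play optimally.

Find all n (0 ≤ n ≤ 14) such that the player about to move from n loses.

Classify positions by backward induction: terminal positions (no move available) are L. From any other position, the mover wins iff some move reaches an L.
n=0: no move → L
n=1: no move → L
n=2: reaches L-position 0 → W
n=3: reaches L-position 0 → W
n=4: only reaches 2(W), 3(W), all W → L
n=5: reaches L-position 0 → W
n=6: reaches L-position 4 → W
n=7: reaches L-position 0 → W
n=8: reaches L-position 4 → W
n=9: only reaches 3(W), 6(W), 8(W), all W → L
n=10: reaches L-position 9 → W
n=11: reaches L-position 0 → W
n=12: reaches L-position 4 → W
n=13: reaches L-position 0 → W
n=14: only reaches 7(W), 12(W), 13(W), all W → L
Reading off the rows marked L gives the requested list; there are 5 such values of n.

0, 1, 4, 9, 14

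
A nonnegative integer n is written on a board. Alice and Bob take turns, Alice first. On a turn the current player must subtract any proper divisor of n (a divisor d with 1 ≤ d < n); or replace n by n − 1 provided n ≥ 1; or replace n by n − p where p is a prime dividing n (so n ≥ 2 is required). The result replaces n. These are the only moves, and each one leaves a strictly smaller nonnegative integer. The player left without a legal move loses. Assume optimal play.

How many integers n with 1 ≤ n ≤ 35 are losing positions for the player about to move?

Classify positions by backward induction: terminal positions (no move available) are L. From any other position, the mover wins iff some move reaches an L.
n=0: no move → L
n=1: reaches L-position 0 → W
n=2: reaches L-position 0 → W
n=3: reaches L-position 0 → W
n=4: only reaches 2(W), 3(W), all W → L
n=5: reaches L-position 0 → W
n=6: reaches L-position 4 → W
n=7: reaches L-position 0 → W
n=8: reaches L-position 4 → W
n=9: only reaches 6(W), 8(W), all W → L
n=10: reaches L-position 9 → W
n=11: reaches L-position 0 → W
n=12: reaches L-position 9 → W
n=13: reaches L-position 0 → W
n=14: only reaches 7(W), 12(W), 13(W), all W → L
n=15: reaches L-position 14 → W
n=16: reaches L-position 14 → W
n=17: reaches L-position 0 → W
n=18: reaches L-position 9 → W
n=19: reaches L-position 0 → W
n=20: only reaches 10(W), 15(W), 16(W), 18(W), 19(W), all W → L
n=21: reaches L-position 14 → W
n=22: reaches L-position 20 → W
n=23: reaches L-position 0 → W
n=24: reaches L-position 20 → W
n=25: reaches L-position 20 → W
n=26: only reaches 13(W), 24(W), 25(W), all W → L
n=27: reaches L-position 26 → W
n=28: reaches L-position 14 → W
n=29: reaches L-position 0 → W
n=30: reaches L-position 20 → W
n=31: reaches L-position 0 → W
n=32: only reaches 16(W), 24(W), 28(W), 30(W), 31(W), all W → L
n=33: reaches L-position 32 → W
n=34: reaches L-position 32 → W
n=35: only reaches 28(W), 30(W), 34(W), all W → L
L entries with 1 ≤ n ≤ 35 (n=0 is outside the asked range and is not counted): n = 4, 9, 14, 20, 26, 32, 35; that makes 7.

7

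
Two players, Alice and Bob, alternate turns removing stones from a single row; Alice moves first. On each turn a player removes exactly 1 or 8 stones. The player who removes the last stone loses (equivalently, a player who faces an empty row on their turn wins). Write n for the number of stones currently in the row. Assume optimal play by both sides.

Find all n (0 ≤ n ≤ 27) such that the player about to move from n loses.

Classify positions by backward induction: terminal positions (no move available) are W. From any other position, the mover wins iff some move reaches an L.
n=0: no move; the opponent has just taken the last stone and therefore loses → W
n=1: L (sole option 0(W) is W)
n=2: W (go to 1, an L position)
n=3: L (sole option 2(W) is W)
n=4: W (go to 3, an L position)
n=5: L (sole option 4(W) is W)
n=6: W (go to 5, an L position)
n=7: L (sole option 6(W) is W)
n=8: W (go to 7, an L position)
n=9: W (go to 1, an L position)
n=10: L (options 9(W), 2(W) are all W)
n=11: W (go to 10, an L position)
n=12: L (options 11(W), 4(W) are all W)
n=13: W (go to 12, an L position)
n=14: L (options 13(W), 6(W) are all W)
n=15: W (go to 14, an L position)
n=16: L (options 15(W), 8(W) are all W)
n=17: W (go to 16, an L position)
n=18: W (go to 10, an L position)
n=19: L (options 18(W), 11(W) are all W)
n=20: W (go to 19, an L position)
n=21: L (options 20(W), 13(W) are all W)
n=22: W (go to 21, an L position)
n=23: L (options 22(W), 15(W) are all W)
n=24: W (go to 23, an L position)
n=25: L (options 24(W), 17(W) are all W)
n=26: W (go to 25, an L position)
n=27: W (go to 19, an L position)
The losing starting values of n are exactly the entries labelled L in this table (12 of them).

1, 3, 5, 7, 10, 12, 14, 16, 19, 21, 23, 25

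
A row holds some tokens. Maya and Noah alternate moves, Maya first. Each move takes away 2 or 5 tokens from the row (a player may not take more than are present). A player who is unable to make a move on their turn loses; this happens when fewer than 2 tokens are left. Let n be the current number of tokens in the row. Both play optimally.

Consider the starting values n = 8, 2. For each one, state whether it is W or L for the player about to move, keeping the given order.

8: L, 2: W

Work bottom-up. With no move the player to move loses. Otherwise the position is W if at least one move leads to an L position for the opponent, and L if every move leads to a W.
n=0: no move → L
n=1: no move → L
n=2: reaches L-position 0 → W
n=3: reaches L-position 1 → W
n=4: only reaches 2(W), which is W → L
n=5: reaches L-position 0 → W
n=6: reaches L-position 4 → W
n=7: only reaches 5(W), 2(W), all W → L
n=8: only reaches 6(W), 3(W), all W → L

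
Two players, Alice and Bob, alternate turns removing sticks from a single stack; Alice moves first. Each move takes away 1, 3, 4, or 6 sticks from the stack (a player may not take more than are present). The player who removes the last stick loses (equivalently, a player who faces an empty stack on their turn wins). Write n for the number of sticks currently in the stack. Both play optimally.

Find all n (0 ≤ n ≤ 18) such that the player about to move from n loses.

Build the W/L table. Terminal = W. A non-terminal position is W if it has a move to some L; otherwise it is L.
n=0: no move; the opponent has just taken the last stick and therefore loses → W
n=1: the only move is to 0(W), a W ⇒ L
n=2: can move to 1, which is L ⇒ W
n=3: moves to 2(W), 0(W); every one is W ⇒ L
n=4: can move to 3, which is L ⇒ W
n=5: can move to 1, which is L ⇒ W
n=6: can move to 3, which is L ⇒ W
n=7: can move to 3, which is L ⇒ W
n=8: moves to 7(W), 5(W), 4(W), 2(W); every one is W ⇒ L
n=9: can move to 8, which is L ⇒ W
n=10: moves to 9(W), 7(W), 6(W), 4(W); every one is W ⇒ L
n=11: can move to 10, which is L ⇒ W
n=12: can move to 8, which is L ⇒ W
n=13: can move to 10, which is L ⇒ W
n=14: can move to 10, which is L ⇒ W
n=15: moves to 14(W), 12(W), 11(W), 9(W); every one is W ⇒ L
n=16: can move to 15, which is L ⇒ W
n=17: moves to 16(W), 14(W), 13(W), 11(W); every one is W ⇒ L
n=18: can move to 17, which is L ⇒ W
Reading off the rows marked L gives the requested list; there are 6 such values of n.

1, 3, 8, 10, 15, 17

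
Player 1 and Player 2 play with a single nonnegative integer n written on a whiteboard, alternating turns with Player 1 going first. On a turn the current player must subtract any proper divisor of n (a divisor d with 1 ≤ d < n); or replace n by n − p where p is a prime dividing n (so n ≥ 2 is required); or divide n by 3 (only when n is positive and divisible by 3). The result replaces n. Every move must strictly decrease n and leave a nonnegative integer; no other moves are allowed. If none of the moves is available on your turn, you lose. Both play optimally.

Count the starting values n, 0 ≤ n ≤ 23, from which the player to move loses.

Build the W/L table. Terminal = L. A non-terminal position is W if it has a move to some L; otherwise it is L.
n=0: no move → L
n=1: no move → L
n=2: W (go to 0, an L position)
n=3: W (go to 0, an L position)
n=4: L (options 2(W), 3(W) are all W)
n=5: W (go to 0, an L position)
n=6: W (go to 4, an L position)
n=7: W (go to 0, an L position)
n=8: W (go to 4, an L position)
n=9: L (options 3(W), 6(W), 8(W) are all W)
n=10: W (go to 9, an L position)
n=11: W (go to 0, an L position)
n=12: W (go to 4, an L position)
n=13: W (go to 0, an L position)
n=14: L (options 7(W), 12(W), 13(W) are all W)
n=15: W (go to 14, an L position)
n=16: W (go to 14, an L position)
n=17: W (go to 0, an L position)
n=18: W (go to 9, an L position)
n=19: W (go to 0, an L position)
n=20: L (options 10(W), 15(W), 16(W), 18(W), 19(W) are all W)
n=21: W (go to 14, an L position)
n=22: W (go to 20, an L position)
n=23: W (go to 0, an L position)
L entries with 0 ≤ n ≤ 23: n = 0, 1, 4, 9, 14, 20; that makes 6.

6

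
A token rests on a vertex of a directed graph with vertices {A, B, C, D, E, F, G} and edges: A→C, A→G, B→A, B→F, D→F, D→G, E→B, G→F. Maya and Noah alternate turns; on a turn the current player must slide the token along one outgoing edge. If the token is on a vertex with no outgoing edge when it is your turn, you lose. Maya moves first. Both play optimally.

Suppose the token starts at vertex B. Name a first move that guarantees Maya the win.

Move to F.

Use the standard recursion: the mover loses at a terminal position; elsewhere, the mover wins exactly when some move hands the opponent an L position.
Every edge goes from a vertex to one that appears earlier in the order F, C, G, A, B, E, D, so processing vertices in that order labels each vertex after all of its successors.
F: no outgoing edge → L
C: no outgoing edge → L
G: reaches L-position F → W
A: reaches L-position C → W
B: reaches L-position F → W
E: only reaches B(W), which is W → L
D: reaches L-position F → W
From B, the L positions reachable in one move are: F.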